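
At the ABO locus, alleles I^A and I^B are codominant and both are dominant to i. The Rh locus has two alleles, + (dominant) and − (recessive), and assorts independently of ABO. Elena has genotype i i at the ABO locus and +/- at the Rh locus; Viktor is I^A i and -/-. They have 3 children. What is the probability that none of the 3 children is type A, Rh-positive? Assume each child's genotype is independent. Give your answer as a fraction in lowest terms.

27/64

ABO cross i i × I^A i → 1/2 O, 1/2 A.
Rh cross +/- × -/- → 1/2 Rh+, 1/2 Rh-; so P(type A, Rh-positive) = 1/2 × 1/2 = 1/4 per child.
P(not type A, Rh-positive) = 3/4 for one child; (3/4)^3 = 27/64.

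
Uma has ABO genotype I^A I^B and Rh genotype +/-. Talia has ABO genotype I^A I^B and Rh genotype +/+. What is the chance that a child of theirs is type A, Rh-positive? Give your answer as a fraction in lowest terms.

1/4

ABO cross I^A I^B × I^A I^B → offspring phenotypes: 1/4 A, 1/4 B, 1/2 AB.
Rh cross +/- × +/+ → 1 Rh+.
Independent loci: P(type A, Rh-positive) = 1/4 × 1 = 1/4.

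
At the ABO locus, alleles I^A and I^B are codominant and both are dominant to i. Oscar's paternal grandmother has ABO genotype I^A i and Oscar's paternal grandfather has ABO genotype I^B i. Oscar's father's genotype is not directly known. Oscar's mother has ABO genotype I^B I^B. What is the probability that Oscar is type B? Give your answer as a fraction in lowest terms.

3/4

Oscar's father's ABO genotype from I^A i × I^B i: 1/4 I^A I^B, 1/4 I^A i, 1/4 I^B i, 1/4 i i.
Crossing each possibility with the mother I^B I^B and summing P(type B): 1/4·1/2 + 1/4·1/2 + 1/4·1 + 1/4·1 = 3/4.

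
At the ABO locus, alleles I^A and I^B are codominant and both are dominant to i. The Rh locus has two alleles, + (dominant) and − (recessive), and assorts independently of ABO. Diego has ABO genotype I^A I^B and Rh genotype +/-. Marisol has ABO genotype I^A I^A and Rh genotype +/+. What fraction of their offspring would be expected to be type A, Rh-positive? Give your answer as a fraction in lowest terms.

ABO cross I^A I^B × I^A I^A → offspring phenotypes: 1/2 A, 1/2 AB.
Rh cross +/- × +/+ → 1 Rh+.
Independent loci: P(type A, Rh-positive) = 1/2 × 1 = 1/2.

1/2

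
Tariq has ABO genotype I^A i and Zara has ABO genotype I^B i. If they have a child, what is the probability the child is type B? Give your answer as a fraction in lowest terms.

1/4

ABO cross I^A i × I^B i → offspring phenotypes: 1/4 O, 1/4 A, 1/4 B, 1/4 AB.
So P(type B) = 1/4.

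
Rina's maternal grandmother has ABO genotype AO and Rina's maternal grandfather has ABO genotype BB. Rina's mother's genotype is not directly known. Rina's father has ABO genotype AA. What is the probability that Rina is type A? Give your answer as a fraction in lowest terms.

Rina's mother's ABO genotype from AO × BB: 1/2 AB, 1/2 BO.
Crossing each possibility with the father AA and summing P(type A): 1/2·1/2 + 1/2·1/2 = 1/2.

1/2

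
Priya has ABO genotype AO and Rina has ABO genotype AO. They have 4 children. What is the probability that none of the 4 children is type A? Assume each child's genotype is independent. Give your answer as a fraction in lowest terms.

ABO cross AO × AO → 1/4 O, 3/4 A.
So P(type A) = 3/4 per child.
P(not type A) = 1/4 for one child; (1/4)^4 = 1/256.

1/256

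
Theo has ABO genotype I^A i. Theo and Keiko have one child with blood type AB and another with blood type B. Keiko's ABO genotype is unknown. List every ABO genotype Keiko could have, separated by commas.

For each candidate genotype of Keiko, check whether crossing it with I^A i can produce every observed child phenotype.
  I^A I^A → possible child types {A} ✗
  I^A I^B → possible child types {A, B, AB} ✓
  I^A i → possible child types {O, A} ✗
  I^B I^B → possible child types {B, AB} ✓
  I^B i → possible child types {O, A, B, AB} ✓
  i i → possible child types {O, A} ✗

I^A I^B, I^B I^B, I^B i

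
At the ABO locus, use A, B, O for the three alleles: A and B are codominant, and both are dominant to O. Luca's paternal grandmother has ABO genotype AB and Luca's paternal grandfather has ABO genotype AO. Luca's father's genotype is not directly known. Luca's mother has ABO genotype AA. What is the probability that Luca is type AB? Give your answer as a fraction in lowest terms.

1/4

Luca's father's ABO genotype from AB × AO: 1/4 AA, 1/4 AB, 1/4 AO, 1/4 BO.
Crossing each possibility with the mother AA and summing P(type AB): 1/4·0 + 1/4·1/2 + 1/4·0 + 1/4·1/2 = 1/4.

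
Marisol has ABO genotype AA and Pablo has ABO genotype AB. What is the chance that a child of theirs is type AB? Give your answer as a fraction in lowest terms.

1/2

ABO cross AA × AB → offspring phenotypes: 1/2 A, 1/2 AB.
So P(type AB) = 1/2.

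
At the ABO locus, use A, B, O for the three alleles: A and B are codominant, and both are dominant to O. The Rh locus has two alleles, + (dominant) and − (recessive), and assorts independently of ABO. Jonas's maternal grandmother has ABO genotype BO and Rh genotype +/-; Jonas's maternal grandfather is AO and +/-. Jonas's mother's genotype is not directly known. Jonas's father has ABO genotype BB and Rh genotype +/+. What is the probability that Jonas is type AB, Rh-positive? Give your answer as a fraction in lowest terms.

1/4

Jonas's mother's ABO genotype from BO × AO: 1/4 AB, 1/4 AO, 1/4 BO, 1/4 OO.
Crossing each possibility with the father BB and summing P(type AB): 1/4·1/2 + 1/4·1/2 + 1/4·0 + 1/4·0 = 1/4.
Similarly for Rh via the mother's Rh distribution: P(Rh+) = 1.
Independent loci: 1/4 × 1 = 1/4.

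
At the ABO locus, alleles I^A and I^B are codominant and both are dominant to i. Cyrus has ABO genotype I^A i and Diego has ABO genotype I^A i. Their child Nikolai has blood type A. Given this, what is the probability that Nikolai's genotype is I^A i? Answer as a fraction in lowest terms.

Cross I^A i × I^A i → 1/4 I^A I^A, 1/2 I^A i, 1/4 i i.
Type-A genotypes among offspring: I^A I^A (1/4), I^A i (1/2); total 3/4.
P(I^A i | type A) = (1/2) / (3/4) = 2/3.

2/3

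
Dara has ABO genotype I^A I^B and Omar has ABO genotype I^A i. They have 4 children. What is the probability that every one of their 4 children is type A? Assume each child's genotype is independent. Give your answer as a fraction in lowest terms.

ABO cross I^A I^B × I^A i → 1/2 A, 1/4 B, 1/4 AB.
So P(type A) = 1/2 per child.
All 4 independent: (1/2)^4 = 1/16.

1/16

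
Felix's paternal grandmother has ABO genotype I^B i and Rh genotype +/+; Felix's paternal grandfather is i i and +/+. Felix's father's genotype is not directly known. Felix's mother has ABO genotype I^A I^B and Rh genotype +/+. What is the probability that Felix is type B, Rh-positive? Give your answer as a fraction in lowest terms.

1/2

Felix's father's ABO genotype from I^B i × i i: 1/2 I^B i, 1/2 i i.
Crossing each possibility with the mother I^A I^B and summing P(type B): 1/2·1/2 + 1/2·1/2 = 1/2.
Similarly for Rh via the father's Rh distribution: P(Rh+) = 1.
Independent loci: 1/2 × 1 = 1/2.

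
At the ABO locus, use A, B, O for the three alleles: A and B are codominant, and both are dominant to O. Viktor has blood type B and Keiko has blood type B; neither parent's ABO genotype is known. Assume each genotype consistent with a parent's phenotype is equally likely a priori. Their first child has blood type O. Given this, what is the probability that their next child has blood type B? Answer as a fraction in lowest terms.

Possible genotypes: Viktor ∈ {BB, BO}; Keiko ∈ {BB, BO}.
Weight each parental genotype pair by prior × P(type-O child):
  BO × BO: posterior weight 1; P(next child type B) = 3/4.
Weighted sum = 3/4.

3/4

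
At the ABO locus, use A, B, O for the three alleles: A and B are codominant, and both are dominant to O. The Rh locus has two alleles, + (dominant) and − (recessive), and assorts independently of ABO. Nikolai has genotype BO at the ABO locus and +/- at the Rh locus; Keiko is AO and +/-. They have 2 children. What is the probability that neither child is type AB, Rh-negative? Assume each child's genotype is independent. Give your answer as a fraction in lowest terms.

225/256

ABO cross BO × AO → 1/4 O, 1/4 A, 1/4 B, 1/4 AB.
Rh cross +/- × +/- → 3/4 Rh+, 1/4 Rh-; so P(type AB, Rh-negative) = 1/4 × 1/4 = 1/16 per child.
P(not type AB, Rh-negative) = 15/16 for one child; (15/16)^2 = 225/256.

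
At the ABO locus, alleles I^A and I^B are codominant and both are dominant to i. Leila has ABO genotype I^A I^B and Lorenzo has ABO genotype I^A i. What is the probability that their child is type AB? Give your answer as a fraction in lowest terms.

ABO cross I^A I^B × I^A i → offspring phenotypes: 1/2 A, 1/4 B, 1/4 AB.
So P(type AB) = 1/4.

1/4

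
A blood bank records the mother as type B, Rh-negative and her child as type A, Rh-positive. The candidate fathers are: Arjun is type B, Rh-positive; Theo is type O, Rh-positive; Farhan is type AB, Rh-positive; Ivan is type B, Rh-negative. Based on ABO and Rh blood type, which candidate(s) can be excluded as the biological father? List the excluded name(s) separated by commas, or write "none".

A candidate is excluded only if no genotype consistent with his phenotype could produce a type A, Rh-positive child with a type B, Rh-negative mother.
Arjun (type B, Rh+): no genotype consistent with that phenotype can produce a type-A Rh+ child with a type-B mother.
Theo (type O, Rh+): no genotype consistent with that phenotype can produce a type-A Rh+ child with a type-B mother.
Ivan (type B, Rh-): no genotype consistent with that phenotype can produce a type-A Rh+ child with a type-B mother.

Arjun, Theo, Ivan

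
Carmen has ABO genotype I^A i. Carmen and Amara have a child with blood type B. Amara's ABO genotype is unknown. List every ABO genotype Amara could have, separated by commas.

I^A I^B, I^B I^B, I^B i

For each candidate genotype of Amara, check whether crossing it with I^A i can produce every observed child phenotype.
  I^A I^A → possible child types {A} ✗
  I^A I^B → possible child types {A, B, AB} ✓
  I^A i → possible child types {O, A} ✗
  I^B I^B → possible child types {B, AB} ✓
  I^B i → possible child types {O, A, B, AB} ✓
  i i → possible child types {O, A} ✗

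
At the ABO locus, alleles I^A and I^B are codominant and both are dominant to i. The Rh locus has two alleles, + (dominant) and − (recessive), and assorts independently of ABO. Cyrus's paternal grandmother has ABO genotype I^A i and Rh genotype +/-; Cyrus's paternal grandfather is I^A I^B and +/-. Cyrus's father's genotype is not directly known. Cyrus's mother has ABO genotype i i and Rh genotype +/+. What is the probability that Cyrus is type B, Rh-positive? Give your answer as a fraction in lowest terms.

Cyrus's father's ABO genotype from I^A i × I^A I^B: 1/4 I^A I^A, 1/4 I^A I^B, 1/4 I^A i, 1/4 I^B i.
Crossing each possibility with the mother i i and summing P(type B): 1/4·0 + 1/4·1/2 + 1/4·0 + 1/4·1/2 = 1/4.
Similarly for Rh via the father's Rh distribution: P(Rh+) = 1.
Independent loci: 1/4 × 1 = 1/4.

1/4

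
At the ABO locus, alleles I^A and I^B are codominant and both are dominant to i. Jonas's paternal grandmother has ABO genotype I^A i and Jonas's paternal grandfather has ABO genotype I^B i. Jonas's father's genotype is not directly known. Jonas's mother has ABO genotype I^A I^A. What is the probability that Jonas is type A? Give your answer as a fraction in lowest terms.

3/4

Jonas's father's ABO genotype from I^A i × I^B i: 1/4 I^A I^B, 1/4 I^A i, 1/4 I^B i, 1/4 i i.
Crossing each possibility with the mother I^A I^A and summing P(type A): 1/4·1/2 + 1/4·1 + 1/4·1/2 + 1/4·1 = 3/4.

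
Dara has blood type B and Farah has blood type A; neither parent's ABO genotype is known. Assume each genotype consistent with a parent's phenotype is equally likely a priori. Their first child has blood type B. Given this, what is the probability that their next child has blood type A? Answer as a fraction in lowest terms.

1/12

Possible genotypes: Dara ∈ {I^B I^B, I^B i}; Farah ∈ {I^A I^A, I^A i}.
Weight each parental genotype pair by prior × P(type-B child):
  I^B I^B × I^A i: posterior weight 2/3; P(next child type A) = 0.
  I^B i × I^A i: posterior weight 1/3; P(next child type A) = 1/4.
Weighted sum = 1/12.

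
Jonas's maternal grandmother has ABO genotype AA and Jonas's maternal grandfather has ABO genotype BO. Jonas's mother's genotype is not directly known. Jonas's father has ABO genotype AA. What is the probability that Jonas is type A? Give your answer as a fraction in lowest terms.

3/4

Jonas's mother's ABO genotype from AA × BO: 1/2 AB, 1/2 AO.
Crossing each possibility with the father AA and summing P(type A): 1/2·1/2 + 1/2·1 = 3/4.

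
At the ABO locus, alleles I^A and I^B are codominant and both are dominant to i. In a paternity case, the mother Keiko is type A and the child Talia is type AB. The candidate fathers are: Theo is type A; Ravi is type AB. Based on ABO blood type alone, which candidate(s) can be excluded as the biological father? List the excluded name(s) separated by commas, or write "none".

Theo

A candidate is excluded only if no genotype consistent with his phenotype could produce a type AB child with a type A mother.
Theo (type A): no genotype consistent with that phenotype can produce a type-AB child with a type-A mother.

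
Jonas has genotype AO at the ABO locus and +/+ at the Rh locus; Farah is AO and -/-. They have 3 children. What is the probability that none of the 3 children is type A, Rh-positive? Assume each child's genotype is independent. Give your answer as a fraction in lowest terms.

1/64

ABO cross AO × AO → 1/4 O, 3/4 A.
Rh cross +/+ × -/- → 1 Rh+; so P(type A, Rh-positive) = 3/4 × 1 = 3/4 per child.
P(not type A, Rh-positive) = 1/4 for one child; (1/4)^3 = 1/64.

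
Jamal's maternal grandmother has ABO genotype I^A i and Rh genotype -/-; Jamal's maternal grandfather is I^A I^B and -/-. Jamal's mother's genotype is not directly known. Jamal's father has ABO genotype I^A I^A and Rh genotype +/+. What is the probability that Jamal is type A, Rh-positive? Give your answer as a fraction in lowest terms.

Jamal's mother's ABO genotype from I^A i × I^A I^B: 1/4 I^A I^A, 1/4 I^A I^B, 1/4 I^A i, 1/4 I^B i.
Crossing each possibility with the father I^A I^A and summing P(type A): 1/4·1 + 1/4·1/2 + 1/4·1 + 1/4·1/2 = 3/4.
Similarly for Rh via the mother's Rh distribution: P(Rh+) = 1.
Independent loci: 3/4 × 1 = 3/4.

3/4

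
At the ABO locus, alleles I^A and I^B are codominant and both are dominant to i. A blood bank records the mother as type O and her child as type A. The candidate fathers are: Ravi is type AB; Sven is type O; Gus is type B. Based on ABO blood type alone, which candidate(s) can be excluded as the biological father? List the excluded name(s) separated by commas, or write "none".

A candidate is excluded only if no genotype consistent with his phenotype could produce a type A child with a type O mother.
Sven (type O): no genotype consistent with that phenotype can produce a type-A child with a type-O mother.
Gus (type B): no genotype consistent with that phenotype can produce a type-A child with a type-O mother.

Sven, Gus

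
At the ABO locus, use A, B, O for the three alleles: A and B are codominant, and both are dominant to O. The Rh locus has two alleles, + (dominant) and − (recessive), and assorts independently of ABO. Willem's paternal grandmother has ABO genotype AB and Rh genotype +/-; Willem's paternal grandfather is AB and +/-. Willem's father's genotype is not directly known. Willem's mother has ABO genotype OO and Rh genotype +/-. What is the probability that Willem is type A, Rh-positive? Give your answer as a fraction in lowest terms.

Willem's father's ABO genotype from AB × AB: 1/4 AA, 1/2 AB, 1/4 BB.
Crossing each possibility with the mother OO and summing P(type A): 1/4·1 + 1/2·1/2 + 1/4·0 = 1/2.
Similarly for Rh via the father's Rh distribution: P(Rh+) = 3/4.
Independent loci: 1/2 × 3/4 = 3/8.

3/8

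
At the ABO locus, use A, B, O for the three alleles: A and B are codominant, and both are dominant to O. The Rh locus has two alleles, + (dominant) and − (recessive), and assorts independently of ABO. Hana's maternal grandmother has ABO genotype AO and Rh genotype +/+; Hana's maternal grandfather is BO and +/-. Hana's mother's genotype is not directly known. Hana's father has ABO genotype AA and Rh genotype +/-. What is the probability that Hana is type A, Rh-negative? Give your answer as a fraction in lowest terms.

Hana's mother's ABO genotype from AO × BO: 1/4 AB, 1/4 AO, 1/4 BO, 1/4 OO.
Crossing each possibility with the father AA and summing P(type A): 1/4·1/2 + 1/4·1 + 1/4·1/2 + 1/4·1 = 3/4.
Similarly for Rh via the mother's Rh distribution: P(Rh-) = 1/8.
Independent loci: 3/4 × 1/8 = 3/32.

3/32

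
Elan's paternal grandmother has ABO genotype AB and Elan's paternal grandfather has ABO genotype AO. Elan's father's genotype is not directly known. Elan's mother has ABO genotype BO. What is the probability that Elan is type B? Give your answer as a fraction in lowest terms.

3/8

Elan's father's ABO genotype from AB × AO: 1/4 AA, 1/4 AB, 1/4 AO, 1/4 BO.
Crossing each possibility with the mother BO and summing P(type B): 1/4·0 + 1/4·1/2 + 1/4·1/4 + 1/4·3/4 = 3/8.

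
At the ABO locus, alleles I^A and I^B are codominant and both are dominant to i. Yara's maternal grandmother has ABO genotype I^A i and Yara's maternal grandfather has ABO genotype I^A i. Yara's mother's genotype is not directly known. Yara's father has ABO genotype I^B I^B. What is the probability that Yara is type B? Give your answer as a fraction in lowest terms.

1/2

Yara's mother's ABO genotype from I^A i × I^A i: 1/4 I^A I^A, 1/2 I^A i, 1/4 i i.
Crossing each possibility with the father I^B I^B and summing P(type B): 1/4·0 + 1/2·1/2 + 1/4·1 = 1/2.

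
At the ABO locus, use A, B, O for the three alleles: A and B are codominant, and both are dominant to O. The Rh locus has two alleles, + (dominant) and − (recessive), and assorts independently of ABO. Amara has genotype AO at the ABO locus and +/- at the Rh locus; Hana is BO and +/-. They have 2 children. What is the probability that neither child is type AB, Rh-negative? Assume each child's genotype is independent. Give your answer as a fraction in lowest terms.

ABO cross AO × BO → 1/4 O, 1/4 A, 1/4 B, 1/4 AB.
Rh cross +/- × +/- → 3/4 Rh+, 1/4 Rh-; so P(type AB, Rh-negative) = 1/4 × 1/4 = 1/16 per child.
P(not type AB, Rh-negative) = 15/16 for one child; (15/16)^2 = 225/256.

225/256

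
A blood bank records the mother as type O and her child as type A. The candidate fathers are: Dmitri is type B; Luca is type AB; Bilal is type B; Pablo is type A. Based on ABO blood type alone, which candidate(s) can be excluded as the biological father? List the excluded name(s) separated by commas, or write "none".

Dmitri, Bilal

A candidate is excluded only if no genotype consistent with his phenotype could produce a type A child with a type O mother.
Dmitri (type B): no genotype consistent with that phenotype can produce a type-A child with a type-O mother.
Bilal (type B): no genotype consistent with that phenotype can produce a type-A child with a type-O mother.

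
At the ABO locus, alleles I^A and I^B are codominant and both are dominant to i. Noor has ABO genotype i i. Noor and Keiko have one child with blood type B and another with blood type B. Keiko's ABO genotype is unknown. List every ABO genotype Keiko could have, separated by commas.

For each candidate genotype of Keiko, check whether crossing it with i i can produce every observed child phenotype.
  I^A I^A → possible child types {A} ✗
  I^A I^B → possible child types {A, B} ✓
  I^A i → possible child types {O, A} ✗
  I^B I^B → possible child types {B} ✓
  I^B i → possible child types {O, B} ✓
  i i → possible child types {O} ✗

I^A I^B, I^B I^B, I^B i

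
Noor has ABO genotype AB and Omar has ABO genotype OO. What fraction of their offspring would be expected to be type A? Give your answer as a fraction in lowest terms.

1/2

ABO cross AB × OO → offspring phenotypes: 1/2 A, 1/2 B.
So P(type A) = 1/2.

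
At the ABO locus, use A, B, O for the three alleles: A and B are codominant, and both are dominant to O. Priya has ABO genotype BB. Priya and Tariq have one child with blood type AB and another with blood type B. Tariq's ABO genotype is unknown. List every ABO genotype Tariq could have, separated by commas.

AB, AO

For each candidate genotype of Tariq, check whether crossing it with BB can produce every observed child phenotype.
  AA → possible child types {AB} ✗
  AB → possible child types {B, AB} ✓
  AO → possible child types {B, AB} ✓
  BB → possible child types {B} ✗
  BO → possible child types {B} ✗
  OO → possible child types {B} ✗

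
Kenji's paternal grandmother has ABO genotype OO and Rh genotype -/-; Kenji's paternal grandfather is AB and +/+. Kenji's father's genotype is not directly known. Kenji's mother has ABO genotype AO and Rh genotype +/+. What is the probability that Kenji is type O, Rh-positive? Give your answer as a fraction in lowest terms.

Kenji's father's ABO genotype from OO × AB: 1/2 AO, 1/2 BO.
Crossing each possibility with the mother AO and summing P(type O): 1/2·1/4 + 1/2·1/4 = 1/4.
Similarly for Rh via the father's Rh distribution: P(Rh+) = 1.
Independent loci: 1/4 × 1 = 1/4.

1/4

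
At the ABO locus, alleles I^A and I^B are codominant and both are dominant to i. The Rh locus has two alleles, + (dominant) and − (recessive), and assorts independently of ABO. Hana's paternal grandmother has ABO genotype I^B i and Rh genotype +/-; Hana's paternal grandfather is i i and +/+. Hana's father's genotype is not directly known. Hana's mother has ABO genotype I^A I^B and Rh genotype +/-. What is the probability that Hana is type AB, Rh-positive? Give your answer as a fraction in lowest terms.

7/64

Hana's father's ABO genotype from I^B i × i i: 1/2 I^B i, 1/2 i i.
Crossing each possibility with the mother I^A I^B and summing P(type AB): 1/2·1/4 + 1/2·0 = 1/8.
Similarly for Rh via the father's Rh distribution: P(Rh+) = 7/8.
Independent loci: 1/8 × 7/8 = 7/64.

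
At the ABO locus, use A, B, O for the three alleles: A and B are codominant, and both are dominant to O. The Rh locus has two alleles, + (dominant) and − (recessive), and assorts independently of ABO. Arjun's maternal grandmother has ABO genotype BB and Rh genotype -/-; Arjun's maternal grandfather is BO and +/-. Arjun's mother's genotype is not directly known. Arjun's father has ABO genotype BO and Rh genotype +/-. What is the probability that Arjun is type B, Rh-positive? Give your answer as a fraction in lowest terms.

35/64

Arjun's mother's ABO genotype from BB × BO: 1/2 BB, 1/2 BO.
Crossing each possibility with the father BO and summing P(type B): 1/2·1 + 1/2·3/4 = 7/8.
Similarly for Rh via the mother's Rh distribution: P(Rh+) = 5/8.
Independent loci: 7/8 × 5/8 = 35/64.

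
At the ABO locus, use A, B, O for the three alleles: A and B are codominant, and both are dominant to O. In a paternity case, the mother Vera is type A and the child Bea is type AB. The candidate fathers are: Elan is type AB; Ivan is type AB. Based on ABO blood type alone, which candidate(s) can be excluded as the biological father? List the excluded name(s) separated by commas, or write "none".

A candidate is excluded only if no genotype consistent with his phenotype could produce a type AB child with a type A mother.
Every candidate has at least one consistent genotype combination, so none can be excluded.

none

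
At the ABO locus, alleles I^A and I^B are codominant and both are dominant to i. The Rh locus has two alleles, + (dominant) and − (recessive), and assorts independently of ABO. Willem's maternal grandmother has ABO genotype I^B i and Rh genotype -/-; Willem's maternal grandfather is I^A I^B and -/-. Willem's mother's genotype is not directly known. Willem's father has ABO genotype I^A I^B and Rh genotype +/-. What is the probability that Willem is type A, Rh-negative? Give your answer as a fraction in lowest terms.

Willem's mother's ABO genotype from I^B i × I^A I^B: 1/4 I^A I^B, 1/4 I^A i, 1/4 I^B I^B, 1/4 I^B i.
Crossing each possibility with the father I^A I^B and summing P(type A): 1/4·1/4 + 1/4·1/2 + 1/4·0 + 1/4·1/4 = 1/4.
Similarly for Rh via the mother's Rh distribution: P(Rh-) = 1/2.
Independent loci: 1/4 × 1/2 = 1/8.

1/8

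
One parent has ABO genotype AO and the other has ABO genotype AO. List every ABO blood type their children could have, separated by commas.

O, A

Gametes from AO × AO give offspring ABO genotypes AA, AO, OO, i.e. phenotypes O, A.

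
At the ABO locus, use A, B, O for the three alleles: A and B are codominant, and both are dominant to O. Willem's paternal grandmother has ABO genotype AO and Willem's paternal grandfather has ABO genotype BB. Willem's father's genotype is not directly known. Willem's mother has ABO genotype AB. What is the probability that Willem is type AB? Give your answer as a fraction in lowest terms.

Willem's father's ABO genotype from AO × BB: 1/2 AB, 1/2 BO.
Crossing each possibility with the mother AB and summing P(type AB): 1/2·1/2 + 1/2·1/4 = 3/8.

3/8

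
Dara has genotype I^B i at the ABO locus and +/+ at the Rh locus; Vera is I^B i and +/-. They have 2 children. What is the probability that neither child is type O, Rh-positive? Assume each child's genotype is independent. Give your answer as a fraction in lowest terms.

9/16

ABO cross I^B i × I^B i → 1/4 O, 3/4 B.
Rh cross +/+ × +/- → 1 Rh+; so P(type O, Rh-positive) = 1/4 × 1 = 1/4 per child.
P(not type O, Rh-positive) = 3/4 for one child; (3/4)^2 = 9/16.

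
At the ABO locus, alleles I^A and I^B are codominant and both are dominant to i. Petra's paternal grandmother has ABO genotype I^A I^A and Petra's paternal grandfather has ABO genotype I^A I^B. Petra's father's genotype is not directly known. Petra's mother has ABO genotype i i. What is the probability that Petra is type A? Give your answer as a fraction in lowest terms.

Petra's father's ABO genotype from I^A I^A × I^A I^B: 1/2 I^A I^A, 1/2 I^A I^B.
Crossing each possibility with the mother i i and summing P(type A): 1/2·1 + 1/2·1/2 = 3/4.

3/4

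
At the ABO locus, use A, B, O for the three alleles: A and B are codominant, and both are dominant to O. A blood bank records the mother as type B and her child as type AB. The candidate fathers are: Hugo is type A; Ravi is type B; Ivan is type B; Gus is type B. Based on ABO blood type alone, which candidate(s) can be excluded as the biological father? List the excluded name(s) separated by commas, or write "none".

Ravi, Ivan, Gus

A candidate is excluded only if no genotype consistent with his phenotype could produce a type AB child with a type B mother.
Ravi (type B): no genotype consistent with that phenotype can produce a type-AB child with a type-B mother.
Ivan (type B): no genotype consistent with that phenotype can produce a type-AB child with a type-B mother.
Gus (type B): no genotype consistent with that phenotype can produce a type-AB child with a type-B mother.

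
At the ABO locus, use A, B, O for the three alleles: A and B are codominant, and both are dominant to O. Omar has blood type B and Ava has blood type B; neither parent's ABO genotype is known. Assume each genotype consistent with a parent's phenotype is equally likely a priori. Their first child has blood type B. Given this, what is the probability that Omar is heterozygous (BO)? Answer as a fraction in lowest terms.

Possible genotypes: Omar ∈ {BB, BO}; Ava ∈ {BB, BO}.
Weight each parental genotype pair by prior × P(type-B child):
  BB × BB: posterior weight 4/15.
  BB × BO: posterior weight 4/15.
  BO × BB: posterior weight 4/15.
  BO × BO: posterior weight 1/5.
Sum the posterior weight over pairs where Omar is BO: 7/15.

7/15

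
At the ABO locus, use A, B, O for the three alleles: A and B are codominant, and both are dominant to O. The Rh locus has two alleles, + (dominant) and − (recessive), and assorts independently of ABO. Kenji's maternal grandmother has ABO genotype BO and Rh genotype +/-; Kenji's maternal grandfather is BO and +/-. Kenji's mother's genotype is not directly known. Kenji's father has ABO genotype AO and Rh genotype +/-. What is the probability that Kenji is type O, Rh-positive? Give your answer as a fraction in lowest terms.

3/16

Kenji's mother's ABO genotype from BO × BO: 1/4 BB, 1/2 BO, 1/4 OO.
Crossing each possibility with the father AO and summing P(type O): 1/4·0 + 1/2·1/4 + 1/4·1/2 = 1/4.
Similarly for Rh via the mother's Rh distribution: P(Rh+) = 3/4.
Independent loci: 1/4 × 3/4 = 3/16.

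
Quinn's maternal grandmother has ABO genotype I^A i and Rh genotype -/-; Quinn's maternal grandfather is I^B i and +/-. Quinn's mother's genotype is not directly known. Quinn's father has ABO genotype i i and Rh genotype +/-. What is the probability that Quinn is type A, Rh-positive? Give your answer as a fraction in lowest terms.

Quinn's mother's ABO genotype from I^A i × I^B i: 1/4 I^A I^B, 1/4 I^A i, 1/4 I^B i, 1/4 i i.
Crossing each possibility with the father i i and summing P(type A): 1/4·1/2 + 1/4·1/2 + 1/4·0 + 1/4·0 = 1/4.
Similarly for Rh via the mother's Rh distribution: P(Rh+) = 5/8.
Independent loci: 1/4 × 5/8 = 5/32.

5/32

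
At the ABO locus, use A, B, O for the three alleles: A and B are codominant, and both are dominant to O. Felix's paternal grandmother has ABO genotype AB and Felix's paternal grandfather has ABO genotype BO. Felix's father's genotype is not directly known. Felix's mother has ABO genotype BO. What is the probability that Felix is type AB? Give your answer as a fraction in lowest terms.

1/8

Felix's father's ABO genotype from AB × BO: 1/4 AB, 1/4 AO, 1/4 BB, 1/4 BO.
Crossing each possibility with the mother BO and summing P(type AB): 1/4·1/4 + 1/4·1/4 + 1/4·0 + 1/4·0 = 1/8.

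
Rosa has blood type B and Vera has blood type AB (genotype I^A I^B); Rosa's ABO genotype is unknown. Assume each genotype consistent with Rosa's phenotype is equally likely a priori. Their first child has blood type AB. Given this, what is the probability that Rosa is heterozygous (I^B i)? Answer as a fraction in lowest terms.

1/3

Possible genotypes: Rosa ∈ {I^B I^B, I^B i}; Vera ∈ {I^A I^B}.
Weight each parental genotype pair by prior × P(type-AB child):
  I^B I^B × I^A I^B: posterior weight 2/3.
  I^B i × I^A I^B: posterior weight 1/3.
Sum the posterior weight over pairs where Rosa is I^B i: 1/3.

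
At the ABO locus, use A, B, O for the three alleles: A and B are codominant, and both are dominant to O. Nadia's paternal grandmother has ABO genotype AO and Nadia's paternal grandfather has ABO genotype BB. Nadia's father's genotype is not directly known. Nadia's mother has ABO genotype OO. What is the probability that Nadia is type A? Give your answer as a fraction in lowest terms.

Nadia's father's ABO genotype from AO × BB: 1/2 AB, 1/2 BO.
Crossing each possibility with the mother OO and summing P(type A): 1/2·1/2 + 1/2·0 = 1/4.

1/4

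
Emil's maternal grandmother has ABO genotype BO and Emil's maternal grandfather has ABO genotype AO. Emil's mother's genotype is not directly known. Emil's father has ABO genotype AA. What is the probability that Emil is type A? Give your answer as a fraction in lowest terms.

3/4

Emil's mother's ABO genotype from BO × AO: 1/4 AB, 1/4 AO, 1/4 BO, 1/4 OO.
Crossing each possibility with the father AA and summing P(type A): 1/4·1/2 + 1/4·1 + 1/4·1/2 + 1/4·1 = 3/4.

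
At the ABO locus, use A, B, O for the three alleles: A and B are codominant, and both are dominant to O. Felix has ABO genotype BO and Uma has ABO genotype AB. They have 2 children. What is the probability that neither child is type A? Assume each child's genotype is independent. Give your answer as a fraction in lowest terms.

ABO cross BO × AB → 1/4 A, 1/2 B, 1/4 AB.
So P(type A) = 1/4 per child.
P(not type A) = 3/4 for one child; (3/4)^2 = 9/16.

9/16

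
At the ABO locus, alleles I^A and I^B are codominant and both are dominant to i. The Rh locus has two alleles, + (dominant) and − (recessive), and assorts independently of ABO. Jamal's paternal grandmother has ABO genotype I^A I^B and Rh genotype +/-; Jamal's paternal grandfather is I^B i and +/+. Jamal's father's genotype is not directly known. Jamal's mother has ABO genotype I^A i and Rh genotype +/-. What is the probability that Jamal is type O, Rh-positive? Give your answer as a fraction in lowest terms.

Jamal's father's ABO genotype from I^A I^B × I^B i: 1/4 I^A I^B, 1/4 I^A i, 1/4 I^B I^B, 1/4 I^B i.
Crossing each possibility with the mother I^A i and summing P(type O): 1/4·0 + 1/4·1/4 + 1/4·0 + 1/4·1/4 = 1/8.
Similarly for Rh via the father's Rh distribution: P(Rh+) = 7/8.
Independent loci: 1/8 × 7/8 = 7/64.

7/64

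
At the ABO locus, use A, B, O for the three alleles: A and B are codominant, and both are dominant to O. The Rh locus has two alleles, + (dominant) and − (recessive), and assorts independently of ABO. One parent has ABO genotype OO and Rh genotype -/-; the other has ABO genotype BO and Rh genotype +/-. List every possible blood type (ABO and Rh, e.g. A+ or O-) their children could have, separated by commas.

Gametes from OO × BO give offspring ABO genotypes BO, OO, i.e. phenotypes O, B.
Rh cross -/- × +/- → phenotypes Rh+, Rh-.
Combining independently: O+, O-, B+, B-.

O+, O-, B+, B-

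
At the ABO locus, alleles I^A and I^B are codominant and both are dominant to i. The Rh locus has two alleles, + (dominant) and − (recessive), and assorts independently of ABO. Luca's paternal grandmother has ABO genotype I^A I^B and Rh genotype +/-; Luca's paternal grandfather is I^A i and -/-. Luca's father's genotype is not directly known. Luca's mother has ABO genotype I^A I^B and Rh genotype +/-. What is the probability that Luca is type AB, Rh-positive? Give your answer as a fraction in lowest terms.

15/64

Luca's father's ABO genotype from I^A I^B × I^A i: 1/4 I^A I^A, 1/4 I^A I^B, 1/4 I^A i, 1/4 I^B i.
Crossing each possibility with the mother I^A I^B and summing P(type AB): 1/4·1/2 + 1/4·1/2 + 1/4·1/4 + 1/4·1/4 = 3/8.
Similarly for Rh via the father's Rh distribution: P(Rh+) = 5/8.
Independent loci: 3/8 × 5/8 = 15/64.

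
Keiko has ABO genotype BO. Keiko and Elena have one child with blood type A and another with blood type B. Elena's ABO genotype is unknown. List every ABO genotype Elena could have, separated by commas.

AB, AO

For each candidate genotype of Elena, check whether crossing it with BO can produce every observed child phenotype.
  AA → possible child types {A, AB} ✗
  AB → possible child types {A, B, AB} ✓
  AO → possible child types {O, A, B, AB} ✓
  BB → possible child types {B} ✗
  BO → possible child types {O, B} ✗
  OO → possible child types {O, B} ✗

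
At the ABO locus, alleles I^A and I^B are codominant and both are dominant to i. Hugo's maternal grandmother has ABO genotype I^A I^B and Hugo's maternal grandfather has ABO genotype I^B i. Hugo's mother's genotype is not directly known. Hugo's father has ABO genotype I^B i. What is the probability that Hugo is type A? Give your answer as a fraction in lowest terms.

1/8

Hugo's mother's ABO genotype from I^A I^B × I^B i: 1/4 I^A I^B, 1/4 I^A i, 1/4 I^B I^B, 1/4 I^B i.
Crossing each possibility with the father I^B i and summing P(type A): 1/4·1/4 + 1/4·1/4 + 1/4·0 + 1/4·0 = 1/8.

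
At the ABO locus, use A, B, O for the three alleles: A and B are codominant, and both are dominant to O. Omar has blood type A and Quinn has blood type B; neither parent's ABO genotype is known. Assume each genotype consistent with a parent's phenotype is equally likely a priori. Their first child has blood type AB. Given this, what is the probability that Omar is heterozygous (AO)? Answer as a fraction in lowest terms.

Possible genotypes: Omar ∈ {AA, AO}; Quinn ∈ {BB, BO}.
Weight each parental genotype pair by prior × P(type-AB child):
  AA × BB: posterior weight 4/9.
  AA × BO: posterior weight 2/9.
  AO × BB: posterior weight 2/9.
  AO × BO: posterior weight 1/9.
Sum the posterior weight over pairs where Omar is AO: 1/3.

1/3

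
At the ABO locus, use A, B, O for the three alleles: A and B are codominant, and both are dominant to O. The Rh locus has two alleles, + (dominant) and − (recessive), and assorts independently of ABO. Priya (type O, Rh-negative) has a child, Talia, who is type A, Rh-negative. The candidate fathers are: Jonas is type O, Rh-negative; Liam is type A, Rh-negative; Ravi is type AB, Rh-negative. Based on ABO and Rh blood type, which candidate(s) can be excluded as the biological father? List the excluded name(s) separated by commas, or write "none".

A candidate is excluded only if no genotype consistent with his phenotype could produce a type A, Rh-negative child with a type O, Rh-negative mother.
Jonas (type O, Rh-): no genotype consistent with that phenotype can produce a type-A Rh- child with a type-O mother.

Jonas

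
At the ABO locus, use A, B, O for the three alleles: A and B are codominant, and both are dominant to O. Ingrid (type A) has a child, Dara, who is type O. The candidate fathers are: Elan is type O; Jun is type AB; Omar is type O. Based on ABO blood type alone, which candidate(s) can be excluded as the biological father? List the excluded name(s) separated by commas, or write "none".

A candidate is excluded only if no genotype consistent with his phenotype could produce a type O child with a type A mother.
Jun (type AB): no genotype consistent with that phenotype can produce a type-O child with a type-A mother.

Jun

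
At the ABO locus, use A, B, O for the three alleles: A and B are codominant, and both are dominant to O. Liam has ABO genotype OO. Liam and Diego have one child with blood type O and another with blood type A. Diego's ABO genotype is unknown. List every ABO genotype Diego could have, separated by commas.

AO

For each candidate genotype of Diego, check whether crossing it with OO can produce every observed child phenotype.
  AA → possible child types {A} ✗
  AB → possible child types {A, B} ✗
  AO → possible child types {O, A} ✓
  BB → possible child types {B} ✗
  BO → possible child types {O, B} ✗
  OO → possible child types {O} ✗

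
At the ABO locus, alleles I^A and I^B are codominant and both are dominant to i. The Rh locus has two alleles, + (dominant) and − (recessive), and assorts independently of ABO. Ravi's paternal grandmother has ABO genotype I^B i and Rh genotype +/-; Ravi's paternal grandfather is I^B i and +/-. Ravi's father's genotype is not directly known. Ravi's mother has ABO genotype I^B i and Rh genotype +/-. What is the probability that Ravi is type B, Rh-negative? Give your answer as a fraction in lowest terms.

3/16

Ravi's father's ABO genotype from I^B i × I^B i: 1/4 I^B I^B, 1/2 I^B i, 1/4 i i.
Crossing each possibility with the mother I^B i and summing P(type B): 1/4·1 + 1/2·3/4 + 1/4·1/2 = 3/4.
Similarly for Rh via the father's Rh distribution: P(Rh-) = 1/4.
Independent loci: 3/4 × 1/4 = 3/16.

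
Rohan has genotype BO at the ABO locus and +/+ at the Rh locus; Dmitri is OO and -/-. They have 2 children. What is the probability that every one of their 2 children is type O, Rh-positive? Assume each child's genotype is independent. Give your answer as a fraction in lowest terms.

1/4

ABO cross BO × OO → 1/2 O, 1/2 B.
Rh cross +/+ × -/- → 1 Rh+; so P(type O, Rh-positive) = 1/2 × 1 = 1/2 per child.
All 2 independent: (1/2)^2 = 1/4.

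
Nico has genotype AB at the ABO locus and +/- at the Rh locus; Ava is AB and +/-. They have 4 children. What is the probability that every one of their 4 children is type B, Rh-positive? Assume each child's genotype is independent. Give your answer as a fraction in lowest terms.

ABO cross AB × AB → 1/4 A, 1/4 B, 1/2 AB.
Rh cross +/- × +/- → 3/4 Rh+, 1/4 Rh-; so P(type B, Rh-positive) = 1/4 × 3/4 = 3/16 per child.
All 4 independent: (3/16)^4 = 81/65536.

81/65536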